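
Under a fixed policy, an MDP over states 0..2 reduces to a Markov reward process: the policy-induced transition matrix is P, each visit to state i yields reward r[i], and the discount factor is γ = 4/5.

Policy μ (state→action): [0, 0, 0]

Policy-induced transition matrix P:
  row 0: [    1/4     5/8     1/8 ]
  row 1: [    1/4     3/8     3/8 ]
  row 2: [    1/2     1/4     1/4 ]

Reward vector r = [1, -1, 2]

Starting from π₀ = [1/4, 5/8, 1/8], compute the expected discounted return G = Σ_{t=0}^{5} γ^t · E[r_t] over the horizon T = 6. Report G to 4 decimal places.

G = 1.0490

t=0: π = [0.2500, 0.6250, 0.1250], E[r] = -0.1250, γ^t·E[r] = -0.125000, running G = -0.125000
t=1: π = [0.2813, 0.4219, 0.2969], E[r] = 0.4531, γ^t·E[r] = 0.362500, running G = 0.237500
t=2: π = [0.3242, 0.4082, 0.2676], E[r] = 0.4512, γ^t·E[r] = 0.288750, running G = 0.526250
t=3: π = [0.3169, 0.4226, 0.2605], E[r] = 0.4153, γ^t·E[r] = 0.212625, running G = 0.738875
t=4: π = [0.3151, 0.4217, 0.2632], E[r] = 0.4199, γ^t·E[r] = 0.171988, running G = 0.910863
t=5: π = [0.3158, 0.4209, 0.2633], E[r] = 0.4216, γ^t·E[r] = 0.138136, running G = 1.048999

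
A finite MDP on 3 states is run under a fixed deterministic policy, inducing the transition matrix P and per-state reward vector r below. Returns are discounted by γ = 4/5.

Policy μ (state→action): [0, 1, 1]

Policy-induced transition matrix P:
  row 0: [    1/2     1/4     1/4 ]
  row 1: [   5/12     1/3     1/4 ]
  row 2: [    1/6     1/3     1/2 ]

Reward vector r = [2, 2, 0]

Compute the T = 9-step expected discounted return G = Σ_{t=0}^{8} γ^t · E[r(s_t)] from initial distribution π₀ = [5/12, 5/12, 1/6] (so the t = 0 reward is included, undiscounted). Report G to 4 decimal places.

G = 6.1885

t=0: π = [0.4167, 0.4167, 0.1667], E[r] = 1.6667, γ^t·E[r] = 1.666667, running G = 1.666667
t=1: π = [0.4097, 0.2986, 0.2917], E[r] = 1.4167, γ^t·E[r] = 1.133333, running G = 2.800000
t=2: π = [0.3779, 0.2992, 0.3229], E[r] = 1.3542, γ^t·E[r] = 0.866667, running G = 3.666667
t=3: π = [0.3674, 0.3018, 0.3307], E[r] = 1.3385, γ^t·E[r] = 0.685333, running G = 4.352000
t=4: π = [0.3646, 0.3027, 0.3327], E[r] = 1.3346, γ^t·E[r] = 0.546667, running G = 4.898667
t=5: π = [0.3639, 0.3029, 0.3332], E[r] = 1.3337, γ^t·E[r] = 0.437013, running G = 5.335680
t=6: π = [0.3637, 0.3030, 0.3333], E[r] = 1.3334, γ^t·E[r] = 0.349547, running G = 5.685227
t=7: π = [0.3637, 0.3030, 0.3333], E[r] = 1.3334, γ^t·E[r] = 0.279625, running G = 5.964851
t=8: π = [0.3636, 0.3030, 0.3333], E[r] = 1.3333, γ^t·E[r] = 0.223697, running G = 6.188548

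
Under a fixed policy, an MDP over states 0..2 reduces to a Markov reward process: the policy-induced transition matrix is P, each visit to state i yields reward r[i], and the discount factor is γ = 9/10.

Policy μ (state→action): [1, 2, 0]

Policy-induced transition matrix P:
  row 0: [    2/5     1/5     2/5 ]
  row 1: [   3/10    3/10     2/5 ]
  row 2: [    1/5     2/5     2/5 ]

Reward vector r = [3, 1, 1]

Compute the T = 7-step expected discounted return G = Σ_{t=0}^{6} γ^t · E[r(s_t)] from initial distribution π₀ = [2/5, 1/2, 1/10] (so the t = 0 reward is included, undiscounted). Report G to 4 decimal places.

t=0: π = [0.4000, 0.5000, 0.1000], E[r] = 1.8000, γ^t·E[r] = 1.800000, running G = 1.800000
t=1: π = [0.3300, 0.2700, 0.4000], E[r] = 1.6600, γ^t·E[r] = 1.494000, running G = 3.294000
t=2: π = [0.2930, 0.3070, 0.4000], E[r] = 1.5860, γ^t·E[r] = 1.284660, running G = 4.578660
t=3: π = [0.2893, 0.3107, 0.4000], E[r] = 1.5786, γ^t·E[r] = 1.150799, running G = 5.729459
t=4: π = [0.2889, 0.3111, 0.4000], E[r] = 1.5779, γ^t·E[r] = 1.035234, running G = 6.764693
t=5: π = [0.2889, 0.3111, 0.4000], E[r] = 1.5778, γ^t·E[r] = 0.931667, running G = 7.696360
t=6: π = [0.2889, 0.3111, 0.4000], E[r] = 1.5778, γ^t·E[r] = 0.838496, running G = 8.534856

G = 8.5349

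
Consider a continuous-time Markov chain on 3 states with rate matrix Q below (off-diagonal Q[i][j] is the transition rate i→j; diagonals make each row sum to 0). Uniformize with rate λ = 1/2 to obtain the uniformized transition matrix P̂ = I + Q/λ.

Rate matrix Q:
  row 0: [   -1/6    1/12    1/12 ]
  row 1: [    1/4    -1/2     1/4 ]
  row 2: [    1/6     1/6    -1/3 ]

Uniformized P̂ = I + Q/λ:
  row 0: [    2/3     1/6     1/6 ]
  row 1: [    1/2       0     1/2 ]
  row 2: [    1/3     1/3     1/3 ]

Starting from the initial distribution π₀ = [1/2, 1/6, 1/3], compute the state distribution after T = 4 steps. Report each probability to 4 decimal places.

π = [0.5451, 0.1817, 0.2731]

t=0: π = [0.5000, 0.1667, 0.3333]
t=1: π = [0.5278, 0.1944, 0.2778]
t=2: π = [0.5417, 0.1806, 0.2778]
t=3: π = [0.5440, 0.1829, 0.2731]
t=4: π = [0.5451, 0.1817, 0.2731]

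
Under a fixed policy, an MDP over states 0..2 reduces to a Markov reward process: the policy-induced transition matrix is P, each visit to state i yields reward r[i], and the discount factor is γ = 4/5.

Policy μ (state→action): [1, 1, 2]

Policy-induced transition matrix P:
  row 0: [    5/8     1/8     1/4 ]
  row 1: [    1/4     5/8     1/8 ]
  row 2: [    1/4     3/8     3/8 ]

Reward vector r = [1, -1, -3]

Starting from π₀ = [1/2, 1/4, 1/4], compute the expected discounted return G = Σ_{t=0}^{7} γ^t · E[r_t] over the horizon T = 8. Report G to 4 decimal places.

t=0: π = [0.5000, 0.2500, 0.2500], E[r] = -0.5000, γ^t·E[r] = -0.500000, running G = -0.500000
t=1: π = [0.4375, 0.3125, 0.2500], E[r] = -0.6250, γ^t·E[r] = -0.500000, running G = -1.000000
t=2: π = [0.4141, 0.3438, 0.2422], E[r] = -0.6563, γ^t·E[r] = -0.420000, running G = -1.420000
t=3: π = [0.4053, 0.3574, 0.2373], E[r] = -0.6641, γ^t·E[r] = -0.340000, running G = -1.760000
t=4: π = [0.4020, 0.3630, 0.2350], E[r] = -0.6660, γ^t·E[r] = -0.272800, running G = -2.032800
t=5: π = [0.4007, 0.3653, 0.2340], E[r] = -0.6665, γ^t·E[r] = -0.218400, running G = -2.251200
t=6: π = [0.4003, 0.3661, 0.2336], E[r] = -0.6666, γ^t·E[r] = -0.174752, running G = -2.425952
t=7: π = [0.4001, 0.3665, 0.2334], E[r] = -0.6667, γ^t·E[r] = -0.139808, running G = -2.565760

G = -2.5658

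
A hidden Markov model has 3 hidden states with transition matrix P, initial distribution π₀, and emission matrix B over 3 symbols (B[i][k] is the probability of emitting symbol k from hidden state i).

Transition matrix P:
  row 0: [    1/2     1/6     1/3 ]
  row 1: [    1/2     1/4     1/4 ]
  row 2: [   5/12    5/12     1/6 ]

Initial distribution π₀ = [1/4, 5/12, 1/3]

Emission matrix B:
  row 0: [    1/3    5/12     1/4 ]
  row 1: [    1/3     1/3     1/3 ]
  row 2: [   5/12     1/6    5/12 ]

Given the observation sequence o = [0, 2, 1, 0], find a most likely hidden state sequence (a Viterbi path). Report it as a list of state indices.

path = [2, 1, 0, 0]

t=0: δ = [8.333e-02, 1.389e-01, 1.389e-01]  (obs o_0=0)
t=1: δ = [1.736e-02, 1.929e-02, 1.447e-02]  ψ = [1, 2, 1]  (obs o_1=2)
t=2: δ = [4.019e-03, 2.009e-03, 9.645e-04]  ψ = [1, 2, 0]  (obs o_2=1)
t=3: δ = [6.698e-04, 2.233e-04, 5.582e-04]  ψ = [0, 0, 0]  (obs o_3=0)
backtrack: best end state = 0; path = [2, 1, 0, 0]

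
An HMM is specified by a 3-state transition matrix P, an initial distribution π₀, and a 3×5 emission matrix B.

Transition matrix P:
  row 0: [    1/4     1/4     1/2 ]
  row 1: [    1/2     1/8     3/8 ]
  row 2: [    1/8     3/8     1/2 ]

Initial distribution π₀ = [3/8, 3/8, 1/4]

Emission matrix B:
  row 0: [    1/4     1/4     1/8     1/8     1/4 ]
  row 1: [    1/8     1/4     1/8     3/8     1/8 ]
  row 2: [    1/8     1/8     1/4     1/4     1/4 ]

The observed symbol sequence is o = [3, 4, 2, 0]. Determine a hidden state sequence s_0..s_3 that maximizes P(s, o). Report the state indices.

t=0: δ = [4.688e-02, 1.406e-01, 6.250e-02]  (obs o_0=3)
t=1: δ = [1.758e-02, 2.930e-03, 1.318e-02]  ψ = [1, 2, 1]  (obs o_1=4)
t=2: δ = [5.493e-04, 6.180e-04, 2.197e-03]  ψ = [0, 2, 0]  (obs o_2=2)
t=3: δ = [7.725e-05, 1.030e-04, 1.373e-04]  ψ = [1, 2, 2]  (obs o_3=0)
backtrack: best end state = 2; path = [1, 0, 2, 2]

path = [1, 0, 2, 2]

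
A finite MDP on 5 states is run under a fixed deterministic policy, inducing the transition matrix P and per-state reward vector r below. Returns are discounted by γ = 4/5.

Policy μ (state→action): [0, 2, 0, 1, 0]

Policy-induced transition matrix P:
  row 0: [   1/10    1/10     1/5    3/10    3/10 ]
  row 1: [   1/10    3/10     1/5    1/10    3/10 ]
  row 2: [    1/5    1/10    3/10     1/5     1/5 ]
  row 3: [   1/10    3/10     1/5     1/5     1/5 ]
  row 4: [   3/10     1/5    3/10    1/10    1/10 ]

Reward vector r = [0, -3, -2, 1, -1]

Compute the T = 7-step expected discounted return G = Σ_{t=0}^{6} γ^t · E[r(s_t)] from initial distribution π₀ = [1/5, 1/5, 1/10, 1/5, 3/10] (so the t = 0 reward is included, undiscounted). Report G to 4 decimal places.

G = -4.2302

t=0: π = [0.2000, 0.2000, 0.1000, 0.2000, 0.3000], E[r] = -0.9000, γ^t·E[r] = -0.900000, running G = -0.900000
t=1: π = [0.1700, 0.2100, 0.2400, 0.1700, 0.2100], E[r] = -1.1500, γ^t·E[r] = -0.920000, running G = -1.820000
t=2: π = [0.1660, 0.1970, 0.2450, 0.1750, 0.2170], E[r] = -1.1230, γ^t·E[r] = -0.718720, running G = -2.538720
t=3: π = [0.1679, 0.1961, 0.2462, 0.1752, 0.2146], E[r] = -1.1201, γ^t·E[r] = -0.573491, running G = -3.112211
t=4: π = [0.1675, 0.1957, 0.2461, 0.1757, 0.2149], E[r] = -1.1185, γ^t·E[r] = -0.458154, running G = -3.570365
t=5: π = [0.1676, 0.1958, 0.2461, 0.1757, 0.2148], E[r] = -1.1187, γ^t·E[r] = -0.366574, running G = -3.936939
t=6: π = [0.1676, 0.1958, 0.2461, 0.1757, 0.2149], E[r] = -1.1187, γ^t·E[r] = -0.293254, running G = -4.230193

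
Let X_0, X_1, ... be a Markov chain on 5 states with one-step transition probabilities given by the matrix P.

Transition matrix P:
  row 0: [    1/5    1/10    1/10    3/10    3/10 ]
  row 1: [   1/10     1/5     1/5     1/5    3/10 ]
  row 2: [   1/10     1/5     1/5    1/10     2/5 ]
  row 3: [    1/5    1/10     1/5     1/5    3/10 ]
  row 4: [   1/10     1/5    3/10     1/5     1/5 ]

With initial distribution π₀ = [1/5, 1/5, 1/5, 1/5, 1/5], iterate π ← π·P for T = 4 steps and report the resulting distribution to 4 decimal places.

t=0: π = [0.2000, 0.2000, 0.2000, 0.2000, 0.2000]
t=1: π = [0.1400, 0.1600, 0.2000, 0.2000, 0.3000]
t=2: π = [0.1340, 0.1660, 0.2160, 0.1940, 0.2900]
t=3: π = [0.1328, 0.1672, 0.2156, 0.1918, 0.2926]
t=4: π = [0.1325, 0.1675, 0.2160, 0.1917, 0.2923]

π = [0.1325, 0.1675, 0.2160, 0.1917, 0.2923]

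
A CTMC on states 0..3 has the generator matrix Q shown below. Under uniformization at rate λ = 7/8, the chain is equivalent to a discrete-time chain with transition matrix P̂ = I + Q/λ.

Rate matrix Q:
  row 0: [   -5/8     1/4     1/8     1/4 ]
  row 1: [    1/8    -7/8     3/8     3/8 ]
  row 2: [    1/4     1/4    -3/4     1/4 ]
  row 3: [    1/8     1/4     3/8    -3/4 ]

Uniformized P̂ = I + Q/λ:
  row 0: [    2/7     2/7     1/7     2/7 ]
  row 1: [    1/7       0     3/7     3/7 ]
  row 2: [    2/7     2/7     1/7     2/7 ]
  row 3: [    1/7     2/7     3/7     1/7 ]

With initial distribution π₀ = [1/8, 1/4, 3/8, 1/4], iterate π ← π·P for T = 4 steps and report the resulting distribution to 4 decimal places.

π = [0.2143, 0.2224, 0.2857, 0.2776]

t=0: π = [0.1250, 0.2500, 0.3750, 0.2500]
t=1: π = [0.2143, 0.2143, 0.2857, 0.2857]
t=2: π = [0.2143, 0.2245, 0.2857, 0.2755]
t=3: π = [0.2143, 0.2216, 0.2857, 0.2784]
t=4: π = [0.2143, 0.2224, 0.2857, 0.2776]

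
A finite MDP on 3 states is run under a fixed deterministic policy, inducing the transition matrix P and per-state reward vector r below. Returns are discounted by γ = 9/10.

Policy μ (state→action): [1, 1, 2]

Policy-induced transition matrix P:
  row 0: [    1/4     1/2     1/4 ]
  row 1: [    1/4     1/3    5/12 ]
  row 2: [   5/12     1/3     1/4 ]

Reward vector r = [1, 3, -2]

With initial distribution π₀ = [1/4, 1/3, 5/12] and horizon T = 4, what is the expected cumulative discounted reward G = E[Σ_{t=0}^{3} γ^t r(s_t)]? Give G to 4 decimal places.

t=0: π = [0.2500, 0.3333, 0.4167], E[r] = 0.4167, γ^t·E[r] = 0.416667, running G = 0.416667
t=1: π = [0.3194, 0.3750, 0.3056], E[r] = 0.8333, γ^t·E[r] = 0.750000, running G = 1.166667
t=2: π = [0.3009, 0.3866, 0.3125], E[r] = 0.8356, γ^t·E[r] = 0.676875, running G = 1.843542
t=3: π = [0.3021, 0.3835, 0.3144], E[r] = 0.8237, γ^t·E[r] = 0.600469, running G = 2.444010

G = 2.4440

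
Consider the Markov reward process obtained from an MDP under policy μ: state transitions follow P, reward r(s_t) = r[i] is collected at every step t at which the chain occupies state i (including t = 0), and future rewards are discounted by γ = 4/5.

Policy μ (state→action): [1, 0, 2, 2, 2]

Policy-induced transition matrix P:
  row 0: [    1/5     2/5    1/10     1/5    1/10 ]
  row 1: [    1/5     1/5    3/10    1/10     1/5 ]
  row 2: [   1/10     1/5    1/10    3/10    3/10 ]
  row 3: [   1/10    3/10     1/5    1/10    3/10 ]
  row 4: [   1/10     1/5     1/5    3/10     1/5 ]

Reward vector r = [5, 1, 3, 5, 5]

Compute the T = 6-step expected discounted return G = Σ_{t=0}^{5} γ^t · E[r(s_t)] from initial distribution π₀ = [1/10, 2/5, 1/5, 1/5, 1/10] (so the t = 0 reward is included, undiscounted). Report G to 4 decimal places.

G = 12.7524

t=0: π = [0.1000, 0.4000, 0.2000, 0.2000, 0.1000], E[r] = 3.0000, γ^t·E[r] = 3.000000, running G = 3.000000
t=1: π = [0.1500, 0.2400, 0.2100, 0.1700, 0.2300], E[r] = 3.6200, γ^t·E[r] = 2.896000, running G = 5.896000
t=2: π = [0.1390, 0.2470, 0.1880, 0.2030, 0.2230], E[r] = 3.6360, γ^t·E[r] = 2.327040, running G = 8.223040
t=3: π = [0.1386, 0.2481, 0.1920, 0.1961, 0.2252], E[r] = 3.6236, γ^t·E[r] = 1.855283, running G = 10.078323
t=4: π = [0.1387, 0.2473, 0.1918, 0.1973, 0.2250], E[r] = 3.6272, γ^t·E[r] = 1.485693, running G = 11.564016
t=5: π = [0.1386, 0.2475, 0.1917, 0.1972, 0.2250], E[r] = 3.6268, γ^t·E[r] = 1.188417, running G = 12.752434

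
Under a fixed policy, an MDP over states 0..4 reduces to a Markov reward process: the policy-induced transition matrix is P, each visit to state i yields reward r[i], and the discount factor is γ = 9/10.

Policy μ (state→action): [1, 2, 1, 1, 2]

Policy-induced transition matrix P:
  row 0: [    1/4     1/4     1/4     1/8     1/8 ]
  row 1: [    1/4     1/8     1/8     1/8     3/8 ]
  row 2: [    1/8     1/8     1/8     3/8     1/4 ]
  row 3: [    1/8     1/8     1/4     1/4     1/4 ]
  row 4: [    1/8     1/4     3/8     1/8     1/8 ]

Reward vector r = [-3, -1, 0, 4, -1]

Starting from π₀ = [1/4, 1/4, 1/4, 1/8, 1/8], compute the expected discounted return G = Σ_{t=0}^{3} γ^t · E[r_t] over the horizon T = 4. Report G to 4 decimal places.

t=0: π = [0.2500, 0.2500, 0.2500, 0.1250, 0.1250], E[r] = -0.6250, γ^t·E[r] = -0.625000, running G = -0.625000
t=1: π = [0.1875, 0.1719, 0.2031, 0.2031, 0.2344], E[r] = -0.1563, γ^t·E[r] = -0.140625, running G = -0.765625
t=2: π = [0.1699, 0.1777, 0.2324, 0.2012, 0.2188], E[r] = -0.1016, γ^t·E[r] = -0.082266, running G = -0.847891
t=3: π = [0.1685, 0.1736, 0.2261, 0.2083, 0.2236], E[r] = -0.0696, γ^t·E[r] = -0.050724, running G = -0.898615

G = -0.8986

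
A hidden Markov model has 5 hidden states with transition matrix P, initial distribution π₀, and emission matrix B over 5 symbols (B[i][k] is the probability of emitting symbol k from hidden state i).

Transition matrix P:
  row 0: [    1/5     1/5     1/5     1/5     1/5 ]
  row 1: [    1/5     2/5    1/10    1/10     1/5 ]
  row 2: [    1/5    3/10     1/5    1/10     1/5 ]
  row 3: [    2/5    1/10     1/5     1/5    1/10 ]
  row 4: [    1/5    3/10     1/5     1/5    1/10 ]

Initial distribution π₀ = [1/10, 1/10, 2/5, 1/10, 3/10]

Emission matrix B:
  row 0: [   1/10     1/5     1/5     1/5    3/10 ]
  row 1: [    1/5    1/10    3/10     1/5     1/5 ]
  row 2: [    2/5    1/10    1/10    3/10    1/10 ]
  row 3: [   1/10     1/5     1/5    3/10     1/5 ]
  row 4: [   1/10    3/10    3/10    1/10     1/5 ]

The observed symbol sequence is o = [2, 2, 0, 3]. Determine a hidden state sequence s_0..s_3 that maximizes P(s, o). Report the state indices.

path = [4, 1, 1, 1]

t=0: δ = [2.000e-02, 3.000e-02, 4.000e-02, 2.000e-02, 9.000e-02]  (obs o_0=2)
t=1: δ = [3.600e-03, 8.100e-03, 1.800e-03, 3.600e-03, 2.700e-03]  ψ = [4, 4, 4, 4, 4]  (obs o_1=2)
t=2: δ = [1.620e-04, 6.480e-04, 3.240e-04, 8.100e-05, 1.620e-04]  ψ = [1, 1, 1, 1, 1]  (obs o_2=0)
t=3: δ = [2.592e-05, 5.184e-05, 1.944e-05, 1.944e-05, 1.296e-05]  ψ = [1, 1, 1, 1, 1]  (obs o_3=3)
backtrack: best end state = 1; path = [4, 1, 1, 1]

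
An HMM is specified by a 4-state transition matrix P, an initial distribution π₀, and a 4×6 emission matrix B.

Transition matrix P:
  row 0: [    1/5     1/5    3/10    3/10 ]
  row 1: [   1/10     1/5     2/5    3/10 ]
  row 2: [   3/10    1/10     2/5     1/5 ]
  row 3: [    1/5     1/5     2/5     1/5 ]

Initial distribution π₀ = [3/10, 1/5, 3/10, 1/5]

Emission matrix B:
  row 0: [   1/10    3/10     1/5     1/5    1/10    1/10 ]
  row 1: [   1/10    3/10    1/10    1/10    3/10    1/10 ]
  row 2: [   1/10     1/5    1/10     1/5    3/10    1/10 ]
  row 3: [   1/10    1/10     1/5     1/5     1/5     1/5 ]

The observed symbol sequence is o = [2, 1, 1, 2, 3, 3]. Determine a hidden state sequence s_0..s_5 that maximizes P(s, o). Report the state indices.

t=0: δ = [6.000e-02, 2.000e-02, 3.000e-02, 4.000e-02]  (obs o_0=2)
t=1: δ = [3.600e-03, 3.600e-03, 3.600e-03, 1.800e-03]  ψ = [0, 0, 0, 0]  (obs o_1=1)
t=2: δ = [3.240e-04, 2.160e-04, 2.880e-04, 1.080e-04]  ψ = [2, 0, 1, 0]  (obs o_2=1)
t=3: δ = [1.728e-05, 6.480e-06, 1.152e-05, 1.944e-05]  ψ = [2, 0, 2, 0]  (obs o_3=2)
t=4: δ = [7.776e-07, 3.888e-07, 1.555e-06, 1.037e-06]  ψ = [3, 3, 3, 0]  (obs o_4=3)
t=5: δ = [9.331e-08, 2.074e-08, 1.244e-07, 6.221e-08]  ψ = [2, 3, 2, 2]  (obs o_5=3)
backtrack: best end state = 2; path = [0, 2, 0, 3, 2, 2]

path = [0, 2, 0, 3, 2, 2]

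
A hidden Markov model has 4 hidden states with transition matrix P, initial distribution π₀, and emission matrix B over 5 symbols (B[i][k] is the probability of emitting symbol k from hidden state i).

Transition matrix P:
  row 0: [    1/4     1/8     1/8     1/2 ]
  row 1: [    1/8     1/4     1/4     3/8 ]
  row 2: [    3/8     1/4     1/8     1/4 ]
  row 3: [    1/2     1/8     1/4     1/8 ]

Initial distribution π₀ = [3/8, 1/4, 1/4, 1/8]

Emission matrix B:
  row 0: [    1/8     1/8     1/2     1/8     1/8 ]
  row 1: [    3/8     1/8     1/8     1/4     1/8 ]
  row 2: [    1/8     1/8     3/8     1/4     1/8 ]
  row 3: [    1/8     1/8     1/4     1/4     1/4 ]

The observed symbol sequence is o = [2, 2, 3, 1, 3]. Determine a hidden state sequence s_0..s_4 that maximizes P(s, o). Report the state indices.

t=0: δ = [1.875e-01, 3.125e-02, 9.375e-02, 3.125e-02]  (obs o_0=2)
t=1: δ = [2.344e-02, 2.930e-03, 8.789e-03, 2.344e-02]  ψ = [0, 0, 0, 0]  (obs o_1=2)
t=2: δ = [1.465e-03, 7.324e-04, 1.465e-03, 2.930e-03]  ψ = [3, 0, 3, 0]  (obs o_2=3)
t=3: δ = [1.831e-04, 4.578e-05, 9.155e-05, 9.155e-05]  ψ = [3, 2, 3, 0]  (obs o_3=1)
t=4: δ = [5.722e-06, 5.722e-06, 5.722e-06, 2.289e-05]  ψ = [0, 0, 0, 0]  (obs o_4=3)
backtrack: best end state = 3; path = [0, 0, 3, 0, 3]

path = [0, 0, 3, 0, 3]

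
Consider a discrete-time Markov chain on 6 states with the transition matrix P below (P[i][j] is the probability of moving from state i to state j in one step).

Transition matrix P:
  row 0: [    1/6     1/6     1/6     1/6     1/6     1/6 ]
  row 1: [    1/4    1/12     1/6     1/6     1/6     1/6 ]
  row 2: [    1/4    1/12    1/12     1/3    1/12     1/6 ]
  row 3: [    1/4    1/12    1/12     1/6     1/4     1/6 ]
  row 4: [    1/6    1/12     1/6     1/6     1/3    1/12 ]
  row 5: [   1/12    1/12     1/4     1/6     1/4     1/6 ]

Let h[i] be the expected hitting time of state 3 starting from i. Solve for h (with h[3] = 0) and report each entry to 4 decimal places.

h = [5.1485, 5.1485, 4.3559, 0.0000, 5.1550, 5.0830]

First-step conditioning: h[3] = 0; for i ≠ 3, h[i] = 1 + Σ_k P[i][k]·h[k].
  h[0] = 1 + 1/6·h[0] + 1/6·h[1] + 1/6·h[2] + 1/6·h[4] + 1/6·h[5]
  h[1] = 1 + 1/4·h[0] + 1/12·h[1] + 1/6·h[2] + 1/6·h[4] + 1/6·h[5]
  h[2] = 1 + 1/4·h[0] + 1/12·h[1] + 1/12·h[2] + 1/12·h[4] + 1/6·h[5]
  h[4] = 1 + 1/6·h[0] + 1/12·h[1] + 1/6·h[2] + 1/3·h[4] + 1/12·h[5]
  h[5] = 1 + 1/12·h[0] + 1/12·h[1] + 1/4·h[2] + 1/4·h[4] + 1/6·h[5]
Solving the 5×5 linear system over states ≠ 3 gives exactly h = [1179/229, 1179/229, 1995/458, 0, 2361/458, 1164/229] (h[3] = 0 is the target).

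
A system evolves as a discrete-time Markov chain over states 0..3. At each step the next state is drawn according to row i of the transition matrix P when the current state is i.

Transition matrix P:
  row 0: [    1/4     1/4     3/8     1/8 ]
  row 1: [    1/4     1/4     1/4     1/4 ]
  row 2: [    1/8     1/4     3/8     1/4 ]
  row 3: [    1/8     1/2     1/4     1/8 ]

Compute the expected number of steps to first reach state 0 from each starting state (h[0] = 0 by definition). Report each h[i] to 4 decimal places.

h = [0.0000, 5.3617, 6.1277, 5.9574]

First-step conditioning: h[0] = 0; for i ≠ 0, h[i] = 1 + Σ_k P[i][k]·h[k].
  h[1] = 1 + 1/4·h[1] + 1/4·h[2] + 1/4·h[3]
  h[2] = 1 + 1/4·h[1] + 3/8·h[2] + 1/4·h[3]
  h[3] = 1 + 1/2·h[1] + 1/4·h[2] + 1/8·h[3]
Solving the 3×3 linear system over states ≠ 0 gives exactly h = [0, 252/47, 288/47, 280/47] (h[0] = 0 is the target).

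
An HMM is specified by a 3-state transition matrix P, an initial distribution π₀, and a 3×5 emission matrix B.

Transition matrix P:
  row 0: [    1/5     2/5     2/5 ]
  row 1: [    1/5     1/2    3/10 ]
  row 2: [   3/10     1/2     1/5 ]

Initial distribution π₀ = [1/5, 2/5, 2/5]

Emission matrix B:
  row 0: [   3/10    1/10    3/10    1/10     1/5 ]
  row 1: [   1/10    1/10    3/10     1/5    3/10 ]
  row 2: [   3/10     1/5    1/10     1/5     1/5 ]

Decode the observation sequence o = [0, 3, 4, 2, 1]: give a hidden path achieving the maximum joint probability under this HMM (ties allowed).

t=0: δ = [6.000e-02, 4.000e-02, 1.200e-01]  (obs o_0=0)
t=1: δ = [3.600e-03, 1.200e-02, 4.800e-03]  ψ = [2, 2, 0]  (obs o_1=3)
t=2: δ = [4.800e-04, 1.800e-03, 7.200e-04]  ψ = [1, 1, 1]  (obs o_2=4)
t=3: δ = [1.080e-04, 2.700e-04, 5.400e-05]  ψ = [1, 1, 1]  (obs o_3=2)
t=4: δ = [5.400e-06, 1.350e-05, 1.620e-05]  ψ = [1, 1, 1]  (obs o_4=1)
backtrack: best end state = 2; path = [2, 1, 1, 1, 2]

path = [2, 1, 1, 1, 2]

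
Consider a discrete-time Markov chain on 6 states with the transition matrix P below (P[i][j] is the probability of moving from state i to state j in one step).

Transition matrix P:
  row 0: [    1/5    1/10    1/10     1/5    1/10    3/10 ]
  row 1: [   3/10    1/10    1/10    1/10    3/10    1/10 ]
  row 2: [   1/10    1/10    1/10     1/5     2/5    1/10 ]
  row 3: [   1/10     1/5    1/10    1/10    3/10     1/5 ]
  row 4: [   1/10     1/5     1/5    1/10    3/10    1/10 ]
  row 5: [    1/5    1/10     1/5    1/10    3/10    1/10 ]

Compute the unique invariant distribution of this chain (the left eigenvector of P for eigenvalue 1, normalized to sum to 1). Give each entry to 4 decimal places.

π = [0.1586, 0.1413, 0.1427, 0.1301, 0.2826, 0.1447]

Balance equations π_j = Σ_i π_i·P[i][j]:
  π_0 = 1/5·π_0 + 3/10·π_1 + 1/10·π_2 + 1/10·π_3 + 1/10·π_4 + 1/5·π_5
  π_1 = 1/10·π_0 + 1/10·π_1 + 1/10·π_2 + 1/5·π_3 + 1/5·π_4 + 1/10·π_5
  π_2 = 1/10·π_0 + 1/10·π_1 + 1/10·π_2 + 1/10·π_3 + 1/5·π_4 + 1/5·π_5
  π_3 = 1/5·π_0 + 1/10·π_1 + 1/5·π_2 + 1/10·π_3 + 1/10·π_4 + 1/10·π_5
  π_4 = 1/10·π_0 + 3/10·π_1 + 2/5·π_2 + 3/10·π_3 + 3/10·π_4 + 3/10·π_5
  normalize: π_0 + π_1 + π_2 + π_3 + π_4 + π_5 = 1
Solving the linear system gives exactly π = [17272/108913, 2198/15559, 15545/108913, 14173/108913, 30774/108913, 15763/108913].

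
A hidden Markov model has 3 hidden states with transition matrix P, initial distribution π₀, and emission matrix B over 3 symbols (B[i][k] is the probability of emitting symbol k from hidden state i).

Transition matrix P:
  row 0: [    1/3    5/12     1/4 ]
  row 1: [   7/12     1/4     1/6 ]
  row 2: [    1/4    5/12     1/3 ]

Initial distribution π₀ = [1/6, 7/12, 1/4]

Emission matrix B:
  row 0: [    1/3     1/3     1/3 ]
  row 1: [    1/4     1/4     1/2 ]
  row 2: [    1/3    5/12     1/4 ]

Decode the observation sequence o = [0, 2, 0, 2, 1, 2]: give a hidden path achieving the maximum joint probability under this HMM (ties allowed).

path = [1, 1, 0, 1, 0, 1]

t=0: δ = [5.556e-02, 1.458e-01, 8.333e-02]  (obs o_0=0)
t=1: δ = [2.836e-02, 1.823e-02, 6.944e-03]  ψ = [1, 1, 2]  (obs o_1=2)
t=2: δ = [3.545e-03, 2.954e-03, 2.363e-03]  ψ = [1, 0, 0]  (obs o_2=0)
t=3: δ = [5.744e-04, 7.385e-04, 2.215e-04]  ψ = [1, 0, 0]  (obs o_3=2)
t=4: δ = [1.436e-04, 5.983e-05, 5.983e-05]  ψ = [1, 0, 0]  (obs o_4=1)
t=5: δ = [1.595e-05, 2.991e-05, 8.974e-06]  ψ = [0, 0, 0]  (obs o_5=2)
backtrack: best end state = 1; path = [1, 1, 0, 1, 0, 1]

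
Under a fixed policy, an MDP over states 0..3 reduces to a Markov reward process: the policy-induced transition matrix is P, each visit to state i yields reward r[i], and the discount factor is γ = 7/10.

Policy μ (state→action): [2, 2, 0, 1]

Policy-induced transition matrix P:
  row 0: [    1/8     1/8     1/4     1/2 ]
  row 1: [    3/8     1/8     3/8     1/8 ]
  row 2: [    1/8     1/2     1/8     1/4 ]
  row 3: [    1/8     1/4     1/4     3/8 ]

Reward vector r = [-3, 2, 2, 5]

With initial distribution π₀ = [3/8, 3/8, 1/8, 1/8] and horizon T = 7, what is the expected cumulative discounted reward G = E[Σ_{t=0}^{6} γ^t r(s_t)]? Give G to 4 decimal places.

G = 4.5177

t=0: π = [0.3750, 0.3750, 0.1250, 0.1250], E[r] = 0.5000, γ^t·E[r] = 0.500000, running G = 0.500000
t=1: π = [0.2188, 0.1875, 0.2813, 0.3125], E[r] = 1.8438, γ^t·E[r] = 1.290625, running G = 1.790625
t=2: π = [0.1719, 0.2695, 0.2383, 0.3203], E[r] = 2.1016, γ^t·E[r] = 1.029766, running G = 2.820391
t=3: π = [0.1924, 0.2544, 0.2539, 0.2993], E[r] = 1.9360, γ^t·E[r] = 0.664060, running G = 3.484451
t=4: π = [0.1886, 0.2576, 0.2501, 0.3037], E[r] = 1.9681, γ^t·E[r] = 0.472550, running G = 3.957001
t=5: π = [0.1894, 0.2567, 0.2509, 0.3029], E[r] = 1.9617, γ^t·E[r] = 0.329702, running G = 4.286703
t=6: π = [0.1892, 0.2570, 0.2507, 0.3031], E[r] = 1.9634, γ^t·E[r] = 0.230998, running G = 4.517701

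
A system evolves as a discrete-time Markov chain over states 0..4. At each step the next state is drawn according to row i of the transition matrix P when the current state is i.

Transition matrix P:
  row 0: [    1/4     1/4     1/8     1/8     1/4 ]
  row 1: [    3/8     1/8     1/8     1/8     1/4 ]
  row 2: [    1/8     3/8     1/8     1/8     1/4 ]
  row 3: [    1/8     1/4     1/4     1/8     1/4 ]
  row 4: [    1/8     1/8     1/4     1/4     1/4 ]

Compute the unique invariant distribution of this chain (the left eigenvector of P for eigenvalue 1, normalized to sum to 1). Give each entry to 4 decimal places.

π = [0.2040, 0.2140, 0.1758, 0.1563, 0.2500]

Balance equations π_j = Σ_i π_i·P[i][j]:
  π_0 = 1/4·π_0 + 3/8·π_1 + 1/8·π_2 + 1/8·π_3 + 1/8·π_4
  π_1 = 1/4·π_0 + 1/8·π_1 + 3/8·π_2 + 1/4·π_3 + 1/8·π_4
  π_2 = 1/8·π_0 + 1/8·π_1 + 1/8·π_2 + 1/4·π_3 + 1/4·π_4
  π_3 = 1/8·π_0 + 1/8·π_1 + 1/8·π_2 + 1/8·π_3 + 1/4·π_4
  normalize: π_0 + π_1 + π_2 + π_3 + π_4 = 1
Solving the linear system gives exactly π = [235/1152, 493/2304, 45/256, 5/32, 1/4].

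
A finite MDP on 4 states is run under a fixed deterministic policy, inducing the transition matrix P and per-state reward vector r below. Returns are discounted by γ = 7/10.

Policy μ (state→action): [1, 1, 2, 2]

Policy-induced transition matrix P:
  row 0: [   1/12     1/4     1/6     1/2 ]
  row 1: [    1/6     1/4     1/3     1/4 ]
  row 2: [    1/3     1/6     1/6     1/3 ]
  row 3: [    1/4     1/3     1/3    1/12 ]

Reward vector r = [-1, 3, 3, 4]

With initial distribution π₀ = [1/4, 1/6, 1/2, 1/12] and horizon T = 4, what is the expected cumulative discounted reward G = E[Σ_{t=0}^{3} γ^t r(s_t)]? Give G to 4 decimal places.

t=0: π = [0.2500, 0.1667, 0.5000, 0.0833], E[r] = 2.0833, γ^t·E[r] = 2.083333, running G = 2.083333
t=1: π = [0.2361, 0.2153, 0.2083, 0.3403], E[r] = 2.3958, γ^t·E[r] = 1.677083, running G = 3.760417
t=2: π = [0.2101, 0.2610, 0.2593, 0.2697], E[r] = 2.4294, γ^t·E[r] = 1.190405, running G = 4.950822
t=3: π = [0.2148, 0.2509, 0.2551, 0.2792], E[r] = 2.4198, γ^t·E[r] = 0.829992, running G = 5.780814

G = 5.7808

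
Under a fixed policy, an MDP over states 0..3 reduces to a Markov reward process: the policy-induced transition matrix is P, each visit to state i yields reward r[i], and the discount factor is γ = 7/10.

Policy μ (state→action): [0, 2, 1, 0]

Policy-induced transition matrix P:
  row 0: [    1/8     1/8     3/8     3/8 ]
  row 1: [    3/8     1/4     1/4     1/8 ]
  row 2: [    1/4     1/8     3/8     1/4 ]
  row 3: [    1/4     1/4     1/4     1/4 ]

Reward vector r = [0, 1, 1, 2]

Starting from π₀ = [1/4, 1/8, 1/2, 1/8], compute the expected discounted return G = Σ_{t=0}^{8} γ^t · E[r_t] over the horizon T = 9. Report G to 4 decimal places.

G = 3.1210

t=0: π = [0.2500, 0.1250, 0.5000, 0.1250], E[r] = 0.8750, γ^t·E[r] = 0.875000, running G = 0.875000
t=1: π = [0.2344, 0.1563, 0.3438, 0.2656], E[r] = 1.0313, γ^t·E[r] = 0.721875, running G = 1.596875
t=2: π = [0.2402, 0.1777, 0.3223, 0.2598], E[r] = 1.0195, γ^t·E[r] = 0.499570, running G = 2.096445
t=3: π = [0.2422, 0.1797, 0.3203, 0.2578], E[r] = 1.0156, γ^t·E[r] = 0.348359, running G = 2.444805
t=4: π = [0.2422, 0.1797, 0.3203, 0.2578], E[r] = 1.0156, γ^t·E[r] = 0.243852, running G = 2.688656
t=5: π = [0.2422, 0.1797, 0.3203, 0.2578], E[r] = 1.0156, γ^t·E[r] = 0.170696, running G = 2.859352
t=6: π = [0.2422, 0.1797, 0.3203, 0.2578], E[r] = 1.0156, γ^t·E[r] = 0.119487, running G = 2.978840
t=7: π = [0.2422, 0.1797, 0.3203, 0.2578], E[r] = 1.0156, γ^t·E[r] = 0.083641, running G = 3.062481
t=8: π = [0.2422, 0.1797, 0.3203, 0.2578], E[r] = 1.0156, γ^t·E[r] = 0.058549, running G = 3.121029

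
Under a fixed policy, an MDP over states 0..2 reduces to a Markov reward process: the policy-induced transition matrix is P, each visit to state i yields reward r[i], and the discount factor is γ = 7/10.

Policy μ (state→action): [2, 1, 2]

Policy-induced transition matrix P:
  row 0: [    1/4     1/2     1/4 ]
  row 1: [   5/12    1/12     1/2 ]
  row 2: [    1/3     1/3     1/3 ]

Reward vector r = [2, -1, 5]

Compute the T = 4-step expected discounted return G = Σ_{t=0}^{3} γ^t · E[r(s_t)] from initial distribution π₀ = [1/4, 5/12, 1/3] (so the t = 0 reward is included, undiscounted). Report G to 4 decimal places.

t=0: π = [0.2500, 0.4167, 0.3333], E[r] = 1.7500, γ^t·E[r] = 1.750000, running G = 1.750000
t=1: π = [0.3472, 0.2708, 0.3819], E[r] = 2.3333, γ^t·E[r] = 1.633333, running G = 3.383333
t=2: π = [0.3270, 0.3235, 0.3495], E[r] = 2.0781, γ^t·E[r] = 1.018281, running G = 4.401615
t=3: π = [0.3330, 0.3070, 0.3600], E[r] = 2.1591, γ^t·E[r] = 0.740586, running G = 5.142201

G = 5.1422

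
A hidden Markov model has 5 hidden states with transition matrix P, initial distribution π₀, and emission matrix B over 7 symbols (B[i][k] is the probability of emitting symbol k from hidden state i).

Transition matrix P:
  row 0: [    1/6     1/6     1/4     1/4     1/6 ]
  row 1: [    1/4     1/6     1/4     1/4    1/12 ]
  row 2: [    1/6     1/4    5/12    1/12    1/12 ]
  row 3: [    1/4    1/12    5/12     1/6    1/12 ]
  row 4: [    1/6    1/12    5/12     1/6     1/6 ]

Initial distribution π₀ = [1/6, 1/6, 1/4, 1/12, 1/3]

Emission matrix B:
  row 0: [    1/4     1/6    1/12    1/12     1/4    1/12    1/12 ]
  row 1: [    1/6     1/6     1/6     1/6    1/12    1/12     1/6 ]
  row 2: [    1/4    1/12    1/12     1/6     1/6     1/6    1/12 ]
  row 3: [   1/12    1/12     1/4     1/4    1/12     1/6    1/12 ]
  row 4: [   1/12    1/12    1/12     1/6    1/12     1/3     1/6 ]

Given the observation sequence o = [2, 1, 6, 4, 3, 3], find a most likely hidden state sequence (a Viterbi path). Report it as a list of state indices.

path = [4, 2, 2, 2, 2, 2]

t=0: δ = [1.389e-02, 2.778e-02, 2.083e-02, 2.083e-02, 2.778e-02]  (obs o_0=2)
t=1: δ = [1.157e-03, 8.681e-04, 9.645e-04, 5.787e-04, 3.858e-04]  ψ = [1, 2, 4, 1, 4]  (obs o_1=1)
t=2: δ = [1.808e-05, 4.019e-05, 3.349e-05, 2.411e-05, 3.215e-05]  ψ = [1, 2, 2, 0, 0]  (obs o_2=6)
t=3: δ = [2.512e-06, 6.977e-07, 2.326e-06, 8.372e-07, 4.465e-07]  ψ = [1, 2, 2, 1, 4]  (obs o_3=4)
t=4: δ = [3.489e-08, 9.690e-08, 1.615e-07, 1.570e-07, 6.977e-08]  ψ = [0, 2, 2, 0, 0]  (obs o_4=3)
t=5: δ = [3.270e-09, 6.729e-09, 1.122e-08, 6.541e-09, 2.243e-09]  ψ = [3, 2, 2, 3, 2]  (obs o_5=3)
backtrack: best end state = 2; path = [4, 2, 2, 2, 2, 2]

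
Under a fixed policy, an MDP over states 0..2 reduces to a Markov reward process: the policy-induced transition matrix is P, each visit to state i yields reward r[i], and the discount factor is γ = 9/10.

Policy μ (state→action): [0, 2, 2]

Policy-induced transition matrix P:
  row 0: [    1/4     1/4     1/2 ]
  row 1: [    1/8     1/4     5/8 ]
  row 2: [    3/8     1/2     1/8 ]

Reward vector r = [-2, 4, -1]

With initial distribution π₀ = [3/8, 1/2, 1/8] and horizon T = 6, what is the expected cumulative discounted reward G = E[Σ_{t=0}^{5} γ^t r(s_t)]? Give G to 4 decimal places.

t=0: π = [0.3750, 0.5000, 0.1250], E[r] = 1.1250, γ^t·E[r] = 1.125000, running G = 1.125000
t=1: π = [0.2031, 0.2813, 0.5156], E[r] = 0.2031, γ^t·E[r] = 0.182813, running G = 1.307813
t=2: π = [0.2793, 0.3789, 0.3418], E[r] = 0.6152, γ^t·E[r] = 0.498340, running G = 1.806152
t=3: π = [0.2454, 0.3354, 0.4192], E[r] = 0.4319, γ^t·E[r] = 0.314844, running G = 2.120996
t=4: π = [0.2605, 0.3548, 0.3847], E[r] = 0.5135, γ^t·E[r] = 0.336920, running G = 2.457916
t=5: π = [0.2537, 0.3462, 0.4001], E[r] = 0.4772, γ^t·E[r] = 0.281768, running G = 2.739684

G = 2.7397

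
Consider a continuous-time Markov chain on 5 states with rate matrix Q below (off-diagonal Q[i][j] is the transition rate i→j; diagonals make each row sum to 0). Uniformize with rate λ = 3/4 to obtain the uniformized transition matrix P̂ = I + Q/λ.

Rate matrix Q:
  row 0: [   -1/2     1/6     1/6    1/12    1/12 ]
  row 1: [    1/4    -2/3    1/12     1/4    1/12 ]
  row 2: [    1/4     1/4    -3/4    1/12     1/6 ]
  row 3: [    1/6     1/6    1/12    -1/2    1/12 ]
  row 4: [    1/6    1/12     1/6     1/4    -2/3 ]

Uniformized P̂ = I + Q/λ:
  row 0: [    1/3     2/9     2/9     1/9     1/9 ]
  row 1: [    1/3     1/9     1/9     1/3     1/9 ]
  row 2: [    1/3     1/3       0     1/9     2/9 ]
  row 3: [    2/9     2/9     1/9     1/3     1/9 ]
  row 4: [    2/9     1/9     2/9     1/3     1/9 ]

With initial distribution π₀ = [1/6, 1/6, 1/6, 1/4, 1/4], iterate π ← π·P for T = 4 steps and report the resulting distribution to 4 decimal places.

π = [0.2929, 0.2015, 0.1419, 0.2368, 0.1269]

t=0: π = [0.1667, 0.1667, 0.1667, 0.2500, 0.2500]
t=1: π = [0.2778, 0.1944, 0.1389, 0.2593, 0.1296]
t=2: π = [0.2901, 0.2016, 0.1409, 0.2407, 0.1265]
t=3: π = [0.2925, 0.2014, 0.1417, 0.2375, 0.1268]
t=4: π = [0.2929, 0.2015, 0.1419, 0.2368, 0.1269]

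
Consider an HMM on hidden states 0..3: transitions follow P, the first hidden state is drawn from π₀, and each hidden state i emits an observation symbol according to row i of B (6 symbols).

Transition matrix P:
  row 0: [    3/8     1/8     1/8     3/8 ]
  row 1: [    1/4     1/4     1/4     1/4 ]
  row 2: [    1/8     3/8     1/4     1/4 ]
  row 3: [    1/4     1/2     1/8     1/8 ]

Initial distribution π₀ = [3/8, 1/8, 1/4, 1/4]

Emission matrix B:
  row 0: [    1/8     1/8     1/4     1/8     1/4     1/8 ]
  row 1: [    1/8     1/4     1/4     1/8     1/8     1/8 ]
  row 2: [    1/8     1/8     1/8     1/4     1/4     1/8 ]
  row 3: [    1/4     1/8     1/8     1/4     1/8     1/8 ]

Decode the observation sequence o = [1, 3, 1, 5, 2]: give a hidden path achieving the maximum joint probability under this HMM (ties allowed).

t=0: δ = [4.688e-02, 3.125e-02, 3.125e-02, 3.125e-02]  (obs o_0=1)
t=1: δ = [2.197e-03, 1.953e-03, 1.953e-03, 4.395e-03]  ψ = [0, 3, 1, 0]  (obs o_1=3)
t=2: δ = [1.373e-04, 5.493e-04, 6.866e-05, 1.030e-04]  ψ = [3, 3, 3, 0]  (obs o_2=1)
t=3: δ = [1.717e-05, 1.717e-05, 1.717e-05, 1.717e-05]  ψ = [1, 1, 1, 1]  (obs o_3=5)
t=4: δ = [1.609e-06, 2.146e-06, 5.364e-07, 8.047e-07]  ψ = [0, 3, 1, 0]  (obs o_4=2)
backtrack: best end state = 1; path = [0, 3, 1, 3, 1]

path = [0, 3, 1, 3, 1]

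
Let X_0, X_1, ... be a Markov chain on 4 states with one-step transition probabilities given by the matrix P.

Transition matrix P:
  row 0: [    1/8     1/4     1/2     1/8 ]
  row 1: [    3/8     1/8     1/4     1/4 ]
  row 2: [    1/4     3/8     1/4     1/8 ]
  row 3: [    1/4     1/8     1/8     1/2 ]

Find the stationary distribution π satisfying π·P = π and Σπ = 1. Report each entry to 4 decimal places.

Balance equations π_j = Σ_i π_i·P[i][j]:
  π_0 = 1/8·π_0 + 3/8·π_1 + 1/4·π_2 + 1/4·π_3
  π_1 = 1/4·π_0 + 1/8·π_1 + 3/8·π_2 + 1/8·π_3
  π_2 = 1/2·π_0 + 1/4·π_1 + 1/4·π_2 + 1/8·π_3
  normalize: π_0 + π_1 + π_2 + π_3 = 1
Solving the linear system gives exactly π = [117/473, 107/473, 133/473, 116/473].

π = [0.2474, 0.2262, 0.2812, 0.2452]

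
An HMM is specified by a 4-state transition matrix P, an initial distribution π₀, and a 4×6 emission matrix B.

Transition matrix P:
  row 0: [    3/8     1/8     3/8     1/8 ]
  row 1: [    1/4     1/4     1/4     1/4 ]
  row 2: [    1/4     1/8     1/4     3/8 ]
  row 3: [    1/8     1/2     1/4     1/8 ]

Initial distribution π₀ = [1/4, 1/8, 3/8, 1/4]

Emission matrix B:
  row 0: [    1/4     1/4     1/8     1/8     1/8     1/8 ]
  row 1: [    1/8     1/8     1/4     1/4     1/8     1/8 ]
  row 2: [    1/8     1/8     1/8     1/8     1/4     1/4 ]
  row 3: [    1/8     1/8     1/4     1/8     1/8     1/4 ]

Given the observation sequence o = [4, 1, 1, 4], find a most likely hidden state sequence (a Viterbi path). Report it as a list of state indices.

path = [2, 0, 0, 2]

t=0: δ = [3.125e-02, 1.562e-02, 9.375e-02, 3.125e-02]  (obs o_0=4)
t=1: δ = [5.859e-03, 1.953e-03, 2.930e-03, 4.395e-03]  ψ = [2, 3, 2, 2]  (obs o_1=1)
t=2: δ = [5.493e-04, 2.747e-04, 2.747e-04, 1.373e-04]  ψ = [0, 3, 0, 2]  (obs o_2=1)
t=3: δ = [2.575e-05, 8.583e-06, 5.150e-05, 1.287e-05]  ψ = [0, 0, 0, 2]  (obs o_3=4)
backtrack: best end state = 2; path = [2, 0, 0, 2]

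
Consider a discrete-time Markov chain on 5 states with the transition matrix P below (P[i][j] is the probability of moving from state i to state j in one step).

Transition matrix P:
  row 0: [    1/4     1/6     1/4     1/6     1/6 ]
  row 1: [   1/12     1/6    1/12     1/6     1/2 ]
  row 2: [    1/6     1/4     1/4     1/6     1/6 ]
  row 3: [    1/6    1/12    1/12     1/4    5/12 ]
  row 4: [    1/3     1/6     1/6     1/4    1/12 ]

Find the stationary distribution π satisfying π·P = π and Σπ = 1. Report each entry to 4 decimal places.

Balance equations π_j = Σ_i π_i·P[i][j]:
  π_0 = 1/4·π_0 + 1/12·π_1 + 1/6·π_2 + 1/6·π_3 + 1/3·π_4
  π_1 = 1/6·π_0 + 1/6·π_1 + 1/4·π_2 + 1/12·π_3 + 1/6·π_4
  π_2 = 1/4·π_0 + 1/12·π_1 + 1/4·π_2 + 1/12·π_3 + 1/6·π_4
  π_3 = 1/6·π_0 + 1/6·π_1 + 1/6·π_2 + 1/4·π_3 + 1/4·π_4
  normalize: π_0 + π_1 + π_2 + π_3 + π_4 = 1
Solving the linear system gives exactly π = [84/395, 168/1027, 861/5135, 1051/5135, 1291/5135].

π = [0.2127, 0.1636, 0.1677, 0.2047, 0.2514]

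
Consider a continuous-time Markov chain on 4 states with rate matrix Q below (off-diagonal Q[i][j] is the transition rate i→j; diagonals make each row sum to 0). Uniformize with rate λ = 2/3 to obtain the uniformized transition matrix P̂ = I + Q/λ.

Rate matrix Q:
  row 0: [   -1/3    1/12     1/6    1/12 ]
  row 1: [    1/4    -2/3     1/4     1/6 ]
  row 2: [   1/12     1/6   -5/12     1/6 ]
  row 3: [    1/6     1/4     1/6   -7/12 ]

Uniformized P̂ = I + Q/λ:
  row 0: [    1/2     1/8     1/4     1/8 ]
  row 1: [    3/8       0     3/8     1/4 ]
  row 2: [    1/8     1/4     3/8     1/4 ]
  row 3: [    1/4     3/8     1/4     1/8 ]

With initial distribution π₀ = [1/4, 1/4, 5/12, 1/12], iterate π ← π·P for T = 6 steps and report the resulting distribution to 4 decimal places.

π = [0.3125, 0.1875, 0.3125, 0.1875]

t=0: π = [0.2500, 0.2500, 0.4167, 0.0833]
t=1: π = [0.2917, 0.1667, 0.3333, 0.2083]
t=2: π = [0.3021, 0.1979, 0.3125, 0.1875]
t=3: π = [0.3112, 0.1862, 0.3138, 0.1888]
t=4: π = [0.3118, 0.1882, 0.3125, 0.1875]
t=5: π = [0.3124, 0.1874, 0.3126, 0.1876]
t=6: π = [0.3125, 0.1875, 0.3125, 0.1875]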